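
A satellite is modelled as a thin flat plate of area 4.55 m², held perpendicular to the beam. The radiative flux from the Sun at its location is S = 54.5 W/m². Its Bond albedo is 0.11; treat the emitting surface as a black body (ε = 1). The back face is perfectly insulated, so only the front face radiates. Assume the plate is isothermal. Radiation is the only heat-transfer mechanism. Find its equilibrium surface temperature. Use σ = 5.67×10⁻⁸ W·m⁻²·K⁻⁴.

At equilibrium, absorbed power = emitted power.
Absorbing cross-section = A = 4.550 m²; emitting surface = A = 4.550 m² (ratio 1).
(1−a)S·A_cross = εσ·A_surf·T⁴  ⇒  T⁴ = (1−a)S/(1σ).
T⁴ = 0.890·54.5/(1·5.67×10⁻⁸) = 8.555×10⁸ K⁴.
T = (8.555×10⁸)^(1/4).

T ≈ 171 K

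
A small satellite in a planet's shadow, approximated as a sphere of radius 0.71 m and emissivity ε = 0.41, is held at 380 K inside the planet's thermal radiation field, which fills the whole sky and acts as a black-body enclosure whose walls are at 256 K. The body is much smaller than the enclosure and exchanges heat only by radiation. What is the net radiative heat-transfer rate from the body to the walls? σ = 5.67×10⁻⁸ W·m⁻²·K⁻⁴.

For a small grey body in a large enclosure: P_net = εσA(T_body⁴ − T_wall⁴).
A = 4πr² = 6.335 m²; T_body⁴ − T_wall⁴ = 2.085×10¹⁰ − 4.295×10⁹ = 1.656×10¹⁰ K⁴.
|P_net| = 0.41·5.67×10⁻⁸·6.335·1.656×10¹⁰.

P_net ≈ 2440 W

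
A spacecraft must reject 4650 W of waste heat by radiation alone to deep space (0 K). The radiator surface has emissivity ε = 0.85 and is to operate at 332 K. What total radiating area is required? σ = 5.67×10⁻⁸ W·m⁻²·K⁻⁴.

P = εσA T⁴ ⇒ A = P/(εσT⁴).
T⁴ = 1.215×10¹⁰ K⁴.
A = 4650/(0.85 × 5.67×10⁻⁸ × 1.215×10¹⁰).

A ≈ 7.94 m²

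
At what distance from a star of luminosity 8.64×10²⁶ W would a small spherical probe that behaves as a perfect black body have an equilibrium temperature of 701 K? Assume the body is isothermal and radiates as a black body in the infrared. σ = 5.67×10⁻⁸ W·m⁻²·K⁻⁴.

For an isothermal black-emitting sphere, (1−a)S·πr² = σ·4πr²·T⁴ ⇒ S = 4σT⁴/(1−a).
S = 4·5.67×10⁻⁸·(701)⁴/1.00 = 54770 W/m².
Flux falls as S = L/(4πd²), so d = √(L/(4πS)) = √(8.64×10²⁶/(4π·54770)).

d ≈ 3.54×10¹⁰ m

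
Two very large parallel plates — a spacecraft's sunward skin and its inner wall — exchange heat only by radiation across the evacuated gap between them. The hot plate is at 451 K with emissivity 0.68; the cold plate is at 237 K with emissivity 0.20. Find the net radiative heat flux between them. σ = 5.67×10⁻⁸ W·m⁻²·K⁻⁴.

q ≈ 396 W/m²

For two infinite grey parallel plates, q = σ(T₁⁴ − T₂⁴)/(1/ε₁ + 1/ε₂ − 1).
T₁⁴ − T₂⁴ = 4.137×10¹⁰ − 3.155×10⁹ = 3.822×10¹⁰ K⁴.
1/ε₁ + 1/ε₂ − 1 = 1.471 + 5.000 − 1 = 5.471.
q = 5.67×10⁻⁸ × 3.822×10¹⁰ / 5.471.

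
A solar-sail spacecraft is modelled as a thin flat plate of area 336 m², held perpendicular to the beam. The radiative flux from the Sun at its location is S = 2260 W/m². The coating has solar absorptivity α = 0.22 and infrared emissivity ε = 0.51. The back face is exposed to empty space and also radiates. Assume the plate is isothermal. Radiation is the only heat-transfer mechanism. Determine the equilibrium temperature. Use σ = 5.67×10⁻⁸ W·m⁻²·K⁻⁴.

At equilibrium, absorbed power = emitted power.
Absorbing cross-section = A = 336.0 m²; emitting surface = 2A = 672.0 m² (ratio 2).
αS·A_cross = εσ·A_surf·T⁴  ⇒  T⁴ = αS/(ε·2σ).
T⁴ = 0.220·2260/(0.51·2·5.67×10⁻⁸) = 8.597×10⁹ K⁴.
T = (8.597×10⁹)^(1/4).

T ≈ 304 K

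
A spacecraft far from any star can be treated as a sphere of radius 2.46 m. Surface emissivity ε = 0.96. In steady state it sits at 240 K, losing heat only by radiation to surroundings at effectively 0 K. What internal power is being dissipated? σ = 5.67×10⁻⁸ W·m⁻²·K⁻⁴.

P ≈ 13700 W

Steady state: P = εσA T⁴.
A = 4πr² = 76.05 m²; T⁴ = (240)⁴ = 3.318×10⁹ K⁴.
P = 0.96 × 5.67×10⁻⁸ × 76.05 × 3.318×10⁹.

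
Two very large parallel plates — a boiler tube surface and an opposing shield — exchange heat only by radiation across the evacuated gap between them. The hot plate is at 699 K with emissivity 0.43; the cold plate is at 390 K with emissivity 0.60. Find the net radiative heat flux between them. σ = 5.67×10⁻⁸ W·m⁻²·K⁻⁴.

For two infinite grey parallel plates, q = σ(T₁⁴ − T₂⁴)/(1/ε₁ + 1/ε₂ − 1).
T₁⁴ − T₂⁴ = 2.387×10¹¹ − 2.313×10¹⁰ = 2.156×10¹¹ K⁴.
1/ε₁ + 1/ε₂ − 1 = 2.326 + 1.667 − 1 = 2.992.
q = 5.67×10⁻⁸ × 2.156×10¹¹ / 2.992.

q ≈ 4090 W/m²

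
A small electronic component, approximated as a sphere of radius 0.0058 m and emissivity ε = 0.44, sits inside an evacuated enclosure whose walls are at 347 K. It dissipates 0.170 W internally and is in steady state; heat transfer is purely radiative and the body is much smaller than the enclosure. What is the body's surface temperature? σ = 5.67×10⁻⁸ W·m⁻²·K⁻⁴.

T ≈ 418 K

For a small grey body in a large enclosure, net radiated power = εσA(T⁴ − T_w⁴).
Steady state: P = εσA(T⁴ − T_w⁴) with A = 4πr² = 4.227×10⁻⁴ m².
T⁴ = P/(εσA) + T_w⁴ = 0.170/(0.44·5.67×10⁻⁸·4.227×10⁻⁴) + (347)⁴
    = 1.612×10¹⁰ + 1.450×10¹⁰ = 3.062×10¹⁰ K⁴.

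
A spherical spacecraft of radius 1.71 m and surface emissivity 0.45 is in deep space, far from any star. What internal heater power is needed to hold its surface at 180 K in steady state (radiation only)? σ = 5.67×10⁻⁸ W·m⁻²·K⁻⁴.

P = εσ·4πr²·T⁴.
4πr² = 36.75 m²; T⁴ = 1.050×10⁹ K⁴.
P = 0.45·5.67×10⁻⁸·36.75·1.050×10⁹.

P ≈ 984 W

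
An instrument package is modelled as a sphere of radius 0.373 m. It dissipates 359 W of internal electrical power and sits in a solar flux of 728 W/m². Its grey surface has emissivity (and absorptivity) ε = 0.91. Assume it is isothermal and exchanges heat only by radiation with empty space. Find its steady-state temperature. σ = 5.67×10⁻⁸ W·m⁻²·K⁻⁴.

T ≈ 291 K

At steady state, absorbed solar power + internal power = radiated power.
Absorbed: α·S·A_cross = 0.91·728·0.4371 = 289.6 W (cross-section πr²).
Total input = 289.6 + 359 = 648.6 W.
Radiated: εσ·A_surf·T⁴ with A_surf = 4πr² = 1.748 m².
T⁴ = 648.6/(0.91·5.67×10⁻⁸·1.748) = 7.190×10⁹ K⁴.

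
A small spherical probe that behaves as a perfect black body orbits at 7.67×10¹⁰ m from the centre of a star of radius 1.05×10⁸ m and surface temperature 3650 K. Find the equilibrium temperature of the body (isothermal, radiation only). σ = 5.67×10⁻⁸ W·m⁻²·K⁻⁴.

The star's surface emits σT_*⁴; at distance d the flux is S = σT_*⁴(R_*/d)².
S = 5.67×10⁻⁸·(3650)⁴·(1.05×10⁸/7.67×10¹⁰)² = 18.86 W/m².
For an isothermal sphere T⁴ = (1−a)S/(4σ) = 8.316×10⁷ K⁴.

T ≈ 95.5 K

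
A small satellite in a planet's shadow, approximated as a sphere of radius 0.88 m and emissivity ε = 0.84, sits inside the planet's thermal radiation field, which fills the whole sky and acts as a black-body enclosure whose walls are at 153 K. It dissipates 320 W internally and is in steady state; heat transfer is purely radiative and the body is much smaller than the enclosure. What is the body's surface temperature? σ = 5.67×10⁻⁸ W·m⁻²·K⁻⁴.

T ≈ 188 K

For a small grey body in a large enclosure, net radiated power = εσA(T⁴ − T_w⁴).
Steady state: P = εσA(T⁴ − T_w⁴) with A = 4πr² = 9.731 m².
T⁴ = P/(εσA) + T_w⁴ = 320/(0.84·5.67×10⁻⁸·9.731) + (153)⁴
    = 6.904×10⁸ + 5.480×10⁸ = 1.238×10⁹ K⁴.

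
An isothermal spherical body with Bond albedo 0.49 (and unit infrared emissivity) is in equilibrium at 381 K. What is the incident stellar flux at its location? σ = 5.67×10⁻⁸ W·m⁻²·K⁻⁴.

S ≈ 9370 W/m²

(1−a)S·πr² = σ·4πr²·T⁴ ⇒ S = 4σT⁴/(1−a).
S = 4·5.67×10⁻⁸·2.107×10¹⁰/0.510.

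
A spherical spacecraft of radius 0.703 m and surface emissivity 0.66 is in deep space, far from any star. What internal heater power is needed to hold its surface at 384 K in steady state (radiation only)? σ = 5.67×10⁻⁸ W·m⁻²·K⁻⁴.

P = εσ·4πr²·T⁴.
4πr² = 6.210 m²; T⁴ = 2.174×10¹⁰ K⁴.
P = 0.66·5.67×10⁻⁸·6.210·2.174×10¹⁰.

P ≈ 5050 W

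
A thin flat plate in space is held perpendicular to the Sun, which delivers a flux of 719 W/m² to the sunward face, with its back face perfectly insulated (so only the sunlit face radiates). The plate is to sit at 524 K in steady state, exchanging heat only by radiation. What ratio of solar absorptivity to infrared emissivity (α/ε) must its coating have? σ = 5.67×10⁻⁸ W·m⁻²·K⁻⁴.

Balance: αS·A = εσ·1A·T⁴ ⇒ α/ε = σT⁴/S.
α/ε = 5.67×10⁻⁸·(524)⁴/719 = 5.67×10⁻⁸·7.539×10¹⁰/719.

α/ε ≈ 5.95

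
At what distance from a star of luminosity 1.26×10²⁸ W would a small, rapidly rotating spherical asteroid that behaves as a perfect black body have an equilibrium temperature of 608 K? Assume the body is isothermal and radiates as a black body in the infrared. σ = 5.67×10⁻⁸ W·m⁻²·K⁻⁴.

For an isothermal black-emitting sphere, (1−a)S·πr² = σ·4πr²·T⁴ ⇒ S = 4σT⁴/(1−a).
S = 4·5.67×10⁻⁸·(608)⁴/1.00 = 30990 W/m².
Flux falls as S = L/(4πd²), so d = √(L/(4πS)) = √(1.26×10²⁸/(4π·30990)).

d ≈ 1.80×10¹¹ m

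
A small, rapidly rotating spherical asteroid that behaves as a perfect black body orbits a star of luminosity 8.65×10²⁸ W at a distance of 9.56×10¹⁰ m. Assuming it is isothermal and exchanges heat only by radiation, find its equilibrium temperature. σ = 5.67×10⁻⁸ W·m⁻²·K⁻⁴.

First find the stellar flux at distance d: S = L/(4πd²) = 8.65×10²⁸/(4π·(9.56×10¹⁰)²) = 7.532×10⁵ W/m².
For an isothermal sphere, absorbed (1−a)S·πr² = emitted σ·4πr²·T⁴, so T⁴ = (1−a)S/(4σ).
T⁴ = 1.00·7.532×10⁵/(4·5.67×10⁻⁸) = 3.321×10¹² K⁴.

T ≈ 1350 K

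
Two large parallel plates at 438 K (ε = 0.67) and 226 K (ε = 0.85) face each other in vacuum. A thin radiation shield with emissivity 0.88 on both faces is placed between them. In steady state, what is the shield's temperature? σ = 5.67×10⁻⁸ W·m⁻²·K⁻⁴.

T_s ≈ 366 K

In steady state the net flux on the hot side equals that on the cold side.
σ(T₁⁴−T_s⁴)/D₁ = σ(T_s⁴−T₂⁴)/D₂, with D₁ = 1/ε₁+1/ε_s−1 = 1.629, D₂ = 1/ε_s+1/ε₂−1 = 1.313.
Solve for T_s⁴: T_s⁴ = (D₂·T₁⁴ + D₁·T₂⁴)/(D₁+D₂) = 1.787×10¹⁰ K⁴.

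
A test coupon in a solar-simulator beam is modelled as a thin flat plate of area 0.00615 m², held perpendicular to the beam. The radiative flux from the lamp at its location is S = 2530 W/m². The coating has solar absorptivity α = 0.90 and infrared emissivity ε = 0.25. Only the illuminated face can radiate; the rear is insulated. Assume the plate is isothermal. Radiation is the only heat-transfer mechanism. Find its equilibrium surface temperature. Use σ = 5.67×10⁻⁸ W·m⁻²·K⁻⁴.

At equilibrium, absorbed power = emitted power.
Absorbing cross-section = A = 0.006150 m²; emitting surface = A = 0.006150 m² (ratio 1).
αS·A_cross = εσ·A_surf·T⁴  ⇒  T⁴ = αS/(ε·1σ).
T⁴ = 0.900·2530/(0.25·1·5.67×10⁻⁸) = 1.606×10¹¹ K⁴.
T = (1.606×10¹¹)^(1/4).

T ≈ 633 K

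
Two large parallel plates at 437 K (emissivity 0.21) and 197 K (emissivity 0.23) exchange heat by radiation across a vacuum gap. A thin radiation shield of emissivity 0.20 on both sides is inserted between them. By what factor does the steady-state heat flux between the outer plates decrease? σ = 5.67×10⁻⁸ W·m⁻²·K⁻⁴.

factor ≈ 2.11

Without shield: q₀ = σΔ(T⁴)/(1/ε₁+1/ε₂−1) with denominator 8.110.
With shield the two gaps are in series; the resistances add: (1/ε₁+1/ε_s−1)+(1/ε_s+1/ε₂−1) = 8.762+8.348 = 17.11.
Heat-flux ratio q₀/q = 17.11/8.110.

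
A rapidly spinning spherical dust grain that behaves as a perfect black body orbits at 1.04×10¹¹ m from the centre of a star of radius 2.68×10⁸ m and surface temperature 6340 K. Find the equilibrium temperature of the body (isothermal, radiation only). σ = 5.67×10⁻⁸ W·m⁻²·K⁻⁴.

The star's surface emits σT_*⁴; at distance d the flux is S = σT_*⁴(R_*/d)².
S = 5.67×10⁻⁸·(6340)⁴·(2.68×10⁸/1.04×10¹¹)² = 608.3 W/m².
For an isothermal sphere T⁴ = (1−a)S/(4σ) = 2.682×10⁹ K⁴.

T ≈ 228 K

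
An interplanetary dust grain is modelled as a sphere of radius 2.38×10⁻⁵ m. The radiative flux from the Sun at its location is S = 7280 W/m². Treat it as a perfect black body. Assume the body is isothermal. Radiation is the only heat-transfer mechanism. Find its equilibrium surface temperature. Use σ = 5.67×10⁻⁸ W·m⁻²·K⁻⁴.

T ≈ 423 K

At equilibrium, absorbed power = emitted power.
Absorbing cross-section = πr² = 1.780×10⁻⁹ m²; emitting surface = 4πr² = 7.118×10⁻⁹ m² (ratio 4).
S·A_cross = εσ·A_surf·T⁴  ⇒  T⁴ = S/(4σ).
T⁴ = 1.00·7280/(4·5.67×10⁻⁸) = 3.210×10¹⁰ K⁴.
T = (3.210×10¹⁰)^(1/4).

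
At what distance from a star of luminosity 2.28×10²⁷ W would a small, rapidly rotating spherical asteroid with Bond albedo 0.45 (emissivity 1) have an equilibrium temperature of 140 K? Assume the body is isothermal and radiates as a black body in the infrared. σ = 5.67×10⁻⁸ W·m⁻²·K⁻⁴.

d ≈ 1.07×10¹² m

For an isothermal black-emitting sphere, (1−a)S·πr² = σ·4πr²·T⁴ ⇒ S = 4σT⁴/(1−a).
S = 4·5.67×10⁻⁸·(140)⁴/0.550 = 158.4 W/m².
Flux falls as S = L/(4πd²), so d = √(L/(4πS)) = √(2.28×10²⁷/(4π·158.4)).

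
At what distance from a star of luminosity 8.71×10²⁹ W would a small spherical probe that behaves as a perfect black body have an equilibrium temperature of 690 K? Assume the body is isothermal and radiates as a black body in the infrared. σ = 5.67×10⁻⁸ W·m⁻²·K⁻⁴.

For an isothermal black-emitting sphere, (1−a)S·πr² = σ·4πr²·T⁴ ⇒ S = 4σT⁴/(1−a).
S = 4·5.67×10⁻⁸·(690)⁴/1.00 = 51410 W/m².
Flux falls as S = L/(4πd²), so d = √(L/(4πS)) = √(8.71×10²⁹/(4π·51410)).

d ≈ 1.16×10¹² m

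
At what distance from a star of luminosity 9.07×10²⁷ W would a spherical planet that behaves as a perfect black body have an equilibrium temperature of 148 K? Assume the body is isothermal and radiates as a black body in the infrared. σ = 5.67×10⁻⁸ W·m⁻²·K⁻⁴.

d ≈ 2.58×10¹² m

For an isothermal black-emitting sphere, (1−a)S·πr² = σ·4πr²·T⁴ ⇒ S = 4σT⁴/(1−a).
S = 4·5.67×10⁻⁸·(148)⁴/1.00 = 108.8 W/m².
Flux falls as S = L/(4πd²), so d = √(L/(4πS)) = √(9.07×10²⁷/(4π·108.8)).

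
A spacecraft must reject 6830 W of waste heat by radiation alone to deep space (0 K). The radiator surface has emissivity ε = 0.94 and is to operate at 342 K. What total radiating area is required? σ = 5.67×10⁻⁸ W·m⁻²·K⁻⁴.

P = εσA T⁴ ⇒ A = P/(εσT⁴).
T⁴ = 1.368×10¹⁰ K⁴.
A = 6830/(0.94 × 5.67×10⁻⁸ × 1.368×10¹⁰).

A ≈ 9.37 m²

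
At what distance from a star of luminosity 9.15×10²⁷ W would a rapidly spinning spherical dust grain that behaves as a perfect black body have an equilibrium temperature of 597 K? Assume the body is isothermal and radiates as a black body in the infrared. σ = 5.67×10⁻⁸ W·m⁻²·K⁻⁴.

For an isothermal black-emitting sphere, (1−a)S·πr² = σ·4πr²·T⁴ ⇒ S = 4σT⁴/(1−a).
S = 4·5.67×10⁻⁸·(597)⁴/1.00 = 28810 W/m².
Flux falls as S = L/(4πd²), so d = √(L/(4πS)) = √(9.15×10²⁷/(4π·28810)).

d ≈ 1.59×10¹¹ m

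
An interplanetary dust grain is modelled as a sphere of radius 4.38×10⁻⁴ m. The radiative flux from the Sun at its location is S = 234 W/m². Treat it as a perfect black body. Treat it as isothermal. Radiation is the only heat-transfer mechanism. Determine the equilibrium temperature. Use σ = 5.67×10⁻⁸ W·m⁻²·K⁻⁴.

At equilibrium, absorbed power = emitted power.
Absorbing cross-section = πr² = 6.027×10⁻⁷ m²; emitting surface = 4πr² = 2.411×10⁻⁶ m² (ratio 4).
S·A_cross = εσ·A_surf·T⁴  ⇒  T⁴ = S/(4σ).
T⁴ = 1.00·234/(4·5.67×10⁻⁸) = 1.032×10⁹ K⁴.
T = (1.032×10⁹)^(1/4).

T ≈ 179 K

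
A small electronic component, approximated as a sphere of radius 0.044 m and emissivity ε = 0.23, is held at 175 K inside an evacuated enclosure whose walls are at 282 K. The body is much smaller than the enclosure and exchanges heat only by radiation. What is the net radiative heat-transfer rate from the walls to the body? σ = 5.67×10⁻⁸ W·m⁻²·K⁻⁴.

For a small grey body in a large enclosure: P_net = εσA(T_body⁴ − T_wall⁴).
A = 4πr² = 0.02433 m²; T_body⁴ − T_wall⁴ = 9.379×10⁸ − 6.324×10⁹ = -5.386×10⁹ K⁴.
|P_net| = 0.23·5.67×10⁻⁸·0.02433·5.386×10⁹.

P_net ≈ 1.71 W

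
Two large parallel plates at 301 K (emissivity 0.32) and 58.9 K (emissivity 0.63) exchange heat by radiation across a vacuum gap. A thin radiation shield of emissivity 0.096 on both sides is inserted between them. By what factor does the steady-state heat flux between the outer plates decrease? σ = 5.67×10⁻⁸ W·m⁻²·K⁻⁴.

Without shield: q₀ = σΔ(T⁴)/(1/ε₁+1/ε₂−1) with denominator 3.712.
With shield the two gaps are in series; the resistances add: (1/ε₁+1/ε_s−1)+(1/ε_s+1/ε₂−1) = 12.54+11.00 = 23.55.
Heat-flux ratio q₀/q = 23.55/3.712.

factor ≈ 6.34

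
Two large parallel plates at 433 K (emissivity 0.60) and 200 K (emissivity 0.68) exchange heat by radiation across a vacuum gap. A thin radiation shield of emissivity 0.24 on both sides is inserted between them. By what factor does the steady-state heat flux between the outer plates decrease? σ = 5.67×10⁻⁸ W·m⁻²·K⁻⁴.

factor ≈ 4.43

Without shield: q₀ = σΔ(T⁴)/(1/ε₁+1/ε₂−1) with denominator 2.137.
With shield the two gaps are in series; the resistances add: (1/ε₁+1/ε_s−1)+(1/ε_s+1/ε₂−1) = 4.833+4.637 = 9.471.
Heat-flux ratio q₀/q = 9.471/2.137.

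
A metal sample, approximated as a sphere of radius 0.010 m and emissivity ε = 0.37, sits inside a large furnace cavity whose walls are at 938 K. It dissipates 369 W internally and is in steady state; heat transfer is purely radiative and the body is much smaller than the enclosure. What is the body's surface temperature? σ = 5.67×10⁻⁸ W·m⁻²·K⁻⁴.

T ≈ 1960 K

For a small grey body in a large enclosure, net radiated power = εσA(T⁴ − T_w⁴).
Steady state: P = εσA(T⁴ − T_w⁴) with A = 4πr² = 0.001257 m².
T⁴ = P/(εσA) + T_w⁴ = 369/(0.37·5.67×10⁻⁸·0.001257) + (938)⁴
    = 1.400×10¹³ + 7.741×10¹¹ = 1.477×10¹³ K⁴.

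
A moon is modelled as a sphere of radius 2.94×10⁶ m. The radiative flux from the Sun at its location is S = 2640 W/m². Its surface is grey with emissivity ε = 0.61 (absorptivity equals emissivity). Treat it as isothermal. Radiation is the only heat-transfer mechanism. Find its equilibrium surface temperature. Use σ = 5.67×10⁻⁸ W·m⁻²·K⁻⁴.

T ≈ 328 K

At equilibrium, absorbed power = emitted power.
Absorbing cross-section = πr² = 2.715×10¹³ m²; emitting surface = 4πr² = 1.086×10¹⁴ m² (ratio 4).
εS·A_cross = εσ·A_surf·T⁴  ⇒  T⁴ = S/(4σ)   (ε cancels).
T⁴ = 2640/(4·5.67×10⁻⁸) = 1.164×10¹⁰ K⁴.
T = (1.164×10¹⁰)^(1/4).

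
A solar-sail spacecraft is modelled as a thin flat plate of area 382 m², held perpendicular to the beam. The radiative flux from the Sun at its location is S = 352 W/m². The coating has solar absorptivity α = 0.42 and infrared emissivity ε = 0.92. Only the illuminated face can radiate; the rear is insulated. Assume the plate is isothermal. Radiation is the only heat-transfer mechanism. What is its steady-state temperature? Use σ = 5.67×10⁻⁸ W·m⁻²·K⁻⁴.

T ≈ 231 K

At equilibrium, absorbed power = emitted power.
Absorbing cross-section = A = 382.0 m²; emitting surface = A = 382.0 m² (ratio 1).
αS·A_cross = εσ·A_surf·T⁴  ⇒  T⁴ = αS/(ε·1σ).
T⁴ = 0.420·352/(0.92·1·5.67×10⁻⁸) = 2.834×10⁹ K⁴.
T = (2.834×10⁹)^(1/4).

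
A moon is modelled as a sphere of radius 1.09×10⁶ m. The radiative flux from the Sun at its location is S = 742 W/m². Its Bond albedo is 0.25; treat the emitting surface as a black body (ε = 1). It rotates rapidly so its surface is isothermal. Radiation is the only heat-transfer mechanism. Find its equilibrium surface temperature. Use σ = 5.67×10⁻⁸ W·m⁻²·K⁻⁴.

At equilibrium, absorbed power = emitted power.
Absorbing cross-section = πr² = 3.733×10¹² m²; emitting surface = 4πr² = 1.493×10¹³ m² (ratio 4).
(1−a)S·A_cross = εσ·A_surf·T⁴  ⇒  T⁴ = (1−a)S/(4σ).
T⁴ = 0.750·742/(4·5.67×10⁻⁸) = 2.454×10⁹ K⁴.
T = (2.454×10⁹)^(1/4).

T ≈ 223 K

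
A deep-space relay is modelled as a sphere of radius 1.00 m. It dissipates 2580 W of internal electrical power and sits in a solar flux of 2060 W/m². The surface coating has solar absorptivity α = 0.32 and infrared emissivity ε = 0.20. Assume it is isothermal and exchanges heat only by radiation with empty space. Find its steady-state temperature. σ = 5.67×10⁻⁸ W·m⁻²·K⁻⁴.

T ≈ 425 K

At steady state, absorbed solar power + internal power = radiated power.
Absorbed: α·S·A_cross = 0.32·2060·3.142 = 2071 W (cross-section πr²).
Total input = 2071 + 2580 = 4651 W.
Radiated: εσ·A_surf·T⁴ with A_surf = 4πr² = 12.57 m².
T⁴ = 4651/(0.20·5.67×10⁻⁸·12.57) = 3.264×10¹⁰ K⁴.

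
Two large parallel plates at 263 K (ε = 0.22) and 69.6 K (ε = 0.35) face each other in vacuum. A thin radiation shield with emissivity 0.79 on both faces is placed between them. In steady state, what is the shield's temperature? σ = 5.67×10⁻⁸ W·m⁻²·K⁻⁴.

In steady state the net flux on the hot side equals that on the cold side.
σ(T₁⁴−T_s⁴)/D₁ = σ(T_s⁴−T₂⁴)/D₂, with D₁ = 1/ε₁+1/ε_s−1 = 4.811, D₂ = 1/ε_s+1/ε₂−1 = 3.123.
Solve for T_s⁴: T_s⁴ = (D₂·T₁⁴ + D₁·T₂⁴)/(D₁+D₂) = 1.897×10⁹ K⁴.

T_s ≈ 209 K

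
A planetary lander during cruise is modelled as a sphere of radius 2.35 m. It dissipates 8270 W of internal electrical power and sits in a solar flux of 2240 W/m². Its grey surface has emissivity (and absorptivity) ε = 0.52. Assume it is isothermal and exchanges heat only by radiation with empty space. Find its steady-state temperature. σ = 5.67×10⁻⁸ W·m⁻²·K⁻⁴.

T ≈ 343 K

At steady state, absorbed solar power + internal power = radiated power.
Absorbed: α·S·A_cross = 0.52·2240·17.35 = 20210 W (cross-section πr²).
Total input = 20210 + 8270 = 28480 W.
Radiated: εσ·A_surf·T⁴ with A_surf = 4πr² = 69.40 m².
T⁴ = 28480/(0.52·5.67×10⁻⁸·69.40) = 1.392×10¹⁰ K⁴.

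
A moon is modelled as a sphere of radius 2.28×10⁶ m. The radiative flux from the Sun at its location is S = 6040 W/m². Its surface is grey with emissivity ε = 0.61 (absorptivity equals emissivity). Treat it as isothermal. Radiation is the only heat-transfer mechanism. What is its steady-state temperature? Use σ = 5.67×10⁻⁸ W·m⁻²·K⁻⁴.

At equilibrium, absorbed power = emitted power.
Absorbing cross-section = πr² = 1.633×10¹³ m²; emitting surface = 4πr² = 6.533×10¹³ m² (ratio 4).
εS·A_cross = εσ·A_surf·T⁴  ⇒  T⁴ = S/(4σ)   (ε cancels).
T⁴ = 6040/(4·5.67×10⁻⁸) = 2.663×10¹⁰ K⁴.
T = (2.663×10¹⁰)^(1/4).

T ≈ 404 K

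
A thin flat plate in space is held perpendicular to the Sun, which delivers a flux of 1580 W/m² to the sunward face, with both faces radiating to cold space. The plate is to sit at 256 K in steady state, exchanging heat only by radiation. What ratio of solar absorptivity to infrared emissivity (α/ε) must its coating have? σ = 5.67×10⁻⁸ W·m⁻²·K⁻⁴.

α/ε ≈ 0.308

Balance: αS·A = εσ·2A·T⁴ ⇒ α/ε = 2σT⁴/S.
α/ε = 2·5.67×10⁻⁸·(256)⁴/1580 = 2·5.67×10⁻⁸·4.295×10⁹/1580.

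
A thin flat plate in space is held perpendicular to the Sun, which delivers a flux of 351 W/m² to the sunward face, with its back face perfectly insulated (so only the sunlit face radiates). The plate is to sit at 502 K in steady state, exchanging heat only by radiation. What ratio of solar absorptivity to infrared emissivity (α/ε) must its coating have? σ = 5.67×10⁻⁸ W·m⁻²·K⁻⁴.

Balance: αS·A = εσ·1A·T⁴ ⇒ α/ε = σT⁴/S.
α/ε = 5.67×10⁻⁸·(502)⁴/351 = 5.67×10⁻⁸·6.351×10¹⁰/351.

α/ε ≈ 10.3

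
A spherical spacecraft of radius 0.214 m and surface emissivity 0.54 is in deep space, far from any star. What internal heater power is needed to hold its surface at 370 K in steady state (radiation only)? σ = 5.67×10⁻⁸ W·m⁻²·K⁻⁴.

P = εσ·4πr²·T⁴.
4πr² = 0.5755 m²; T⁴ = 1.874×10¹⁰ K⁴.
P = 0.54·5.67×10⁻⁸·0.5755·1.874×10¹⁰.

P ≈ 330 W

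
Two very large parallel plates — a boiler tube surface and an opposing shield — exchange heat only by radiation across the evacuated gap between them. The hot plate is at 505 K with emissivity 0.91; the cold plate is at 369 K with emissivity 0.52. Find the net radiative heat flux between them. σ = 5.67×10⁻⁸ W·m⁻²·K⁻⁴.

q ≈ 1300 W/m²

For two infinite grey parallel plates, q = σ(T₁⁴ − T₂⁴)/(1/ε₁ + 1/ε₂ − 1).
T₁⁴ − T₂⁴ = 6.504×10¹⁰ − 1.854×10¹⁰ = 4.650×10¹⁰ K⁴.
1/ε₁ + 1/ε₂ − 1 = 1.099 + 1.923 − 1 = 2.022.
q = 5.67×10⁻⁸ × 4.650×10¹⁰ / 2.022.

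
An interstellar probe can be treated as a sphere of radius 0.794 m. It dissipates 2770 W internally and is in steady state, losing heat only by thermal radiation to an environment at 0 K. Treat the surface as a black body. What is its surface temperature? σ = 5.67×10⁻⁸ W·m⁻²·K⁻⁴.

Steady state: internal power = radiated power, P = εσA T⁴.
Radiating area A = 4πr² = 7.922 m².
T⁴ = P/(εσA) = 2770/(1.0·5.67×10⁻⁸·7.922) = 6.167×10⁹ K⁴.
T = (6.167×10⁹)^(1/4).

T ≈ 280 K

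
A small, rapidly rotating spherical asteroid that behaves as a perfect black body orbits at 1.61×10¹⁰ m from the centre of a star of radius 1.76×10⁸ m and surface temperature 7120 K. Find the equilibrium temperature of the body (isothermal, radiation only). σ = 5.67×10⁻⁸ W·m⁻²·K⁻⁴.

T ≈ 526 K

The star's surface emits σT_*⁴; at distance d the flux is S = σT_*⁴(R_*/d)².
S = 5.67×10⁻⁸·(7120)⁴·(1.76×10⁸/1.61×10¹⁰)² = 17410 W/m².
For an isothermal sphere T⁴ = (1−a)S/(4σ) = 7.678×10¹⁰ K⁴.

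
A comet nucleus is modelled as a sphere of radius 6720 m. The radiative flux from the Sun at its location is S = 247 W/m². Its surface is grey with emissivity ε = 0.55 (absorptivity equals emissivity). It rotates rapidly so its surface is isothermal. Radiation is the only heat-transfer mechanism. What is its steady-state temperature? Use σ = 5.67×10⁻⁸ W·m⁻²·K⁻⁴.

At equilibrium, absorbed power = emitted power.
Absorbing cross-section = πr² = 1.419×10⁸ m²; emitting surface = 4πr² = 5.675×10⁸ m² (ratio 4).
εS·A_cross = εσ·A_surf·T⁴  ⇒  T⁴ = S/(4σ)   (ε cancels).
T⁴ = 247/(4·5.67×10⁻⁸) = 1.089×10⁹ K⁴.
T = (1.089×10⁹)^(1/4).

T ≈ 182 K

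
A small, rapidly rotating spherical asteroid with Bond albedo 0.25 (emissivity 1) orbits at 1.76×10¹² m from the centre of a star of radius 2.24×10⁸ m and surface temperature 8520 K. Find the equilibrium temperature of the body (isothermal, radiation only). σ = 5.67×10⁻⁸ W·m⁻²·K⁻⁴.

The star's surface emits σT_*⁴; at distance d the flux is S = σT_*⁴(R_*/d)².
S = 5.67×10⁻⁸·(8520)⁴·(2.24×10⁸/1.76×10¹²)² = 4.840 W/m².
For an isothermal sphere T⁴ = (1−a)S/(4σ) = 1.600×10⁷ K⁴.

T ≈ 63.2 K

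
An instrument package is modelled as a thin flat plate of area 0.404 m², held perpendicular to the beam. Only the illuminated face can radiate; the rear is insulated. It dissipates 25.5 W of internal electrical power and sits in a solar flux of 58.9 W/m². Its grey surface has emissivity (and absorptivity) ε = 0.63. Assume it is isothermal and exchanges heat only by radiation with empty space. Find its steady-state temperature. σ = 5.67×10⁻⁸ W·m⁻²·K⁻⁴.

At steady state, absorbed solar power + internal power = radiated power.
Absorbed: α·S·A_cross = 0.63·58.9·0.4040 = 14.99 W (cross-section A).
Total input = 14.99 + 25.5 = 40.49 W.
Radiated: εσ·A_surf·T⁴ with A_surf = A = 0.4040 m².
T⁴ = 40.49/(0.63·5.67×10⁻⁸·0.4040) = 2.806×10⁹ K⁴.

T ≈ 230 K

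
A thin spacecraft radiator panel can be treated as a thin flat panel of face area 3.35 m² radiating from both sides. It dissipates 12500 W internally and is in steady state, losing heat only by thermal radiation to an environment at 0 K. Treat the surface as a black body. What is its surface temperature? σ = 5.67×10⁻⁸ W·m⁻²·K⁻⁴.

Steady state: internal power = radiated power, P = εσA T⁴.
Radiating area A = 2·3.35 = 6.700 m².
T⁴ = P/(εσA) = 12500/(1.0·5.67×10⁻⁸·6.700) = 3.290×10¹⁰ K⁴.
T = (3.290×10¹⁰)^(1/4).

T ≈ 426 K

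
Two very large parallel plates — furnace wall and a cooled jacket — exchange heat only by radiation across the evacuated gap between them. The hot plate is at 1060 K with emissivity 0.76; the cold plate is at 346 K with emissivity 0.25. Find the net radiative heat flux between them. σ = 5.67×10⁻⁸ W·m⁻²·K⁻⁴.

q ≈ 16400 W/m²

For two infinite grey parallel plates, q = σ(T₁⁴ − T₂⁴)/(1/ε₁ + 1/ε₂ − 1).
T₁⁴ − T₂⁴ = 1.262×10¹² − 1.433×10¹⁰ = 1.248×10¹² K⁴.
1/ε₁ + 1/ε₂ − 1 = 1.316 + 4.000 − 1 = 4.316.
q = 5.67×10⁻⁸ × 1.248×10¹² / 4.316.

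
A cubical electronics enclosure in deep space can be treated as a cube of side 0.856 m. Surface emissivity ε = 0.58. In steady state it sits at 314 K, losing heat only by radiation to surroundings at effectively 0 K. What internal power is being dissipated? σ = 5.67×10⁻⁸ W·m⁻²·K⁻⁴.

Steady state: P = εσA T⁴.
A = 6L² = 4.396 m²; T⁴ = (314)⁴ = 9.721×10⁹ K⁴.
P = 0.58 × 5.67×10⁻⁸ × 4.396 × 9.721×10⁹.

P ≈ 1410 W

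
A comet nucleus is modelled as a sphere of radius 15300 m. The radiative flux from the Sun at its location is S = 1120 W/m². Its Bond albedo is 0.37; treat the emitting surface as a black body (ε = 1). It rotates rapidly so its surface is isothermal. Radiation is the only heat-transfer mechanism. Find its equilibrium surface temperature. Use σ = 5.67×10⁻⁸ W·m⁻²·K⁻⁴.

At equilibrium, absorbed power = emitted power.
Absorbing cross-section = πr² = 7.354×10⁸ m²; emitting surface = 4πr² = 2.942×10⁹ m² (ratio 4).
(1−a)S·A_cross = εσ·A_surf·T⁴  ⇒  T⁴ = (1−a)S/(4σ).
T⁴ = 0.630·1120/(4·5.67×10⁻⁸) = 3.111×10⁹ K⁴.
T = (3.111×10⁹)^(1/4).

T ≈ 236 K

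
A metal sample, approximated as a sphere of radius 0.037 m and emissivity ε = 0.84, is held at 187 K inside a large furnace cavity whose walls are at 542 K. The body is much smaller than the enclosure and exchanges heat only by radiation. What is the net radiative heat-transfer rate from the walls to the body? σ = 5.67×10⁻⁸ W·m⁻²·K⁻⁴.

P_net ≈ 69.7 W

For a small grey body in a large enclosure: P_net = εσA(T_body⁴ − T_wall⁴).
A = 4πr² = 0.01720 m²; T_body⁴ − T_wall⁴ = 1.223×10⁹ − 8.630×10¹⁰ = -8.507×10¹⁰ K⁴.
|P_net| = 0.84·5.67×10⁻⁸·0.01720·8.507×10¹⁰.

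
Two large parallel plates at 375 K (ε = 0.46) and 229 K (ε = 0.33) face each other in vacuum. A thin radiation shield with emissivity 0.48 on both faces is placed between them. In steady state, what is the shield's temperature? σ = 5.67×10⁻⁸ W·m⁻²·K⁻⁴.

T_s ≈ 333 K

In steady state the net flux on the hot side equals that on the cold side.
σ(T₁⁴−T_s⁴)/D₁ = σ(T_s⁴−T₂⁴)/D₂, with D₁ = 1/ε₁+1/ε_s−1 = 3.257, D₂ = 1/ε_s+1/ε₂−1 = 4.114.
Solve for T_s⁴: T_s⁴ = (D₂·T₁⁴ + D₁·T₂⁴)/(D₁+D₂) = 1.225×10¹⁰ K⁴.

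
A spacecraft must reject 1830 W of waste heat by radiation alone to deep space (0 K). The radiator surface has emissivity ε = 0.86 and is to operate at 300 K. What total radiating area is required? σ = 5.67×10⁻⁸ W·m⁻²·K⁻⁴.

A ≈ 4.63 m²

P = εσA T⁴ ⇒ A = P/(εσT⁴).
T⁴ = 8.100×10⁹ K⁴.
A = 1830/(0.86 × 5.67×10⁻⁸ × 8.100×10⁹).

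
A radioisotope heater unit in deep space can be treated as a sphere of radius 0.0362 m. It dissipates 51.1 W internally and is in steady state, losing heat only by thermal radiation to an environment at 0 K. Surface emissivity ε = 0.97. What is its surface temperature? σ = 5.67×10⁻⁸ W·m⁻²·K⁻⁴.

T ≈ 487 K

Steady state: internal power = radiated power, P = εσA T⁴.
Radiating area A = 4πr² = 0.01647 m².
T⁴ = P/(εσA) = 51.1/(0.97·5.67×10⁻⁸·0.01647) = 5.642×10¹⁰ K⁴.
T = (5.642×10¹⁰)^(1/4).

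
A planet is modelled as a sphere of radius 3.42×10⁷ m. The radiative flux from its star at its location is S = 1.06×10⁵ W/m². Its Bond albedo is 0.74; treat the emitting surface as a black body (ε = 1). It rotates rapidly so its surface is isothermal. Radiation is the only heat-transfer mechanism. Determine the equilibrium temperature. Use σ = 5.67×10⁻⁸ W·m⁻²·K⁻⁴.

At equilibrium, absorbed power = emitted power.
Absorbing cross-section = πr² = 3.675×10¹⁵ m²; emitting surface = 4πr² = 1.470×10¹⁶ m² (ratio 4).
(1−a)S·A_cross = εσ·A_surf·T⁴  ⇒  T⁴ = (1−a)S/(4σ).
T⁴ = 0.260·1.06×10⁵/(4·5.67×10⁻⁸) = 1.215×10¹¹ K⁴.
T = (1.215×10¹¹)^(1/4).

T ≈ 590 K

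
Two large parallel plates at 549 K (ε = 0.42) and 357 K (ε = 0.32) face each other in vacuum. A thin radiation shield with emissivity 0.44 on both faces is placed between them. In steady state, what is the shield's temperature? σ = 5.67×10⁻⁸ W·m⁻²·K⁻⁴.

In steady state the net flux on the hot side equals that on the cold side.
σ(T₁⁴−T_s⁴)/D₁ = σ(T_s⁴−T₂⁴)/D₂, with D₁ = 1/ε₁+1/ε_s−1 = 3.654, D₂ = 1/ε_s+1/ε₂−1 = 4.398.
Solve for T_s⁴: T_s⁴ = (D₂·T₁⁴ + D₁·T₂⁴)/(D₁+D₂) = 5.699×10¹⁰ K⁴.

T_s ≈ 489 K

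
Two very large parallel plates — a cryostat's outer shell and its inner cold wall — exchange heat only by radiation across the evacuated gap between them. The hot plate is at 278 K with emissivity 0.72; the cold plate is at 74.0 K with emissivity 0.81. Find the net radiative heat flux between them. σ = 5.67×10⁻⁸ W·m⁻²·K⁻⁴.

q ≈ 208 W/m²

For two infinite grey parallel plates, q = σ(T₁⁴ − T₂⁴)/(1/ε₁ + 1/ε₂ − 1).
T₁⁴ − T₂⁴ = 5.973×10⁹ − 2.999×10⁷ = 5.943×10⁹ K⁴.
1/ε₁ + 1/ε₂ − 1 = 1.389 + 1.235 − 1 = 1.623.
q = 5.67×10⁻⁸ × 5.943×10⁹ / 1.623.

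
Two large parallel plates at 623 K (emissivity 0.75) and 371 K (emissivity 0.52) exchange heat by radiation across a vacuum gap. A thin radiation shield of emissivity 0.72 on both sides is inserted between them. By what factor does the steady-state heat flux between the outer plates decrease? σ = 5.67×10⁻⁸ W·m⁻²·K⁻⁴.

Without shield: q₀ = σΔ(T⁴)/(1/ε₁+1/ε₂−1) with denominator 2.256.
With shield the two gaps are in series; the resistances add: (1/ε₁+1/ε_s−1)+(1/ε_s+1/ε₂−1) = 1.722+2.312 = 4.034.
Heat-flux ratio q₀/q = 4.034/2.256.

factor ≈ 1.79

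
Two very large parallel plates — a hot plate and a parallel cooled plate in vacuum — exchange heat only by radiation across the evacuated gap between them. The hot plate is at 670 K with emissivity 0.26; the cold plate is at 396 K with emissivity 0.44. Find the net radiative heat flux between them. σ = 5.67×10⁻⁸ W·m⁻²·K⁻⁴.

For two infinite grey parallel plates, q = σ(T₁⁴ − T₂⁴)/(1/ε₁ + 1/ε₂ − 1).
T₁⁴ − T₂⁴ = 2.015×10¹¹ − 2.459×10¹⁰ = 1.769×10¹¹ K⁴.
1/ε₁ + 1/ε₂ − 1 = 3.846 + 2.273 − 1 = 5.119.
q = 5.67×10⁻⁸ × 1.769×10¹¹ / 5.119.

q ≈ 1960 W/m²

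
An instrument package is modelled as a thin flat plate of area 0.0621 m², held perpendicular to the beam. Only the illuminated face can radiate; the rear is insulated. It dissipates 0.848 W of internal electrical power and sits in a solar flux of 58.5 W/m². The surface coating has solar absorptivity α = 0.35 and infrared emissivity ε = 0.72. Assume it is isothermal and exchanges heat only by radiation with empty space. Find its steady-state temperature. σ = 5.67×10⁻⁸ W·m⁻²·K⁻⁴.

T ≈ 170 K

At steady state, absorbed solar power + internal power = radiated power.
Absorbed: α·S·A_cross = 0.35·58.5·0.06210 = 1.271 W (cross-section A).
Total input = 1.271 + 0.848 = 2.119 W.
Radiated: εσ·A_surf·T⁴ with A_surf = A = 0.06210 m².
T⁴ = 2.119/(0.72·5.67×10⁻⁸·0.06210) = 8.360×10⁸ K⁴.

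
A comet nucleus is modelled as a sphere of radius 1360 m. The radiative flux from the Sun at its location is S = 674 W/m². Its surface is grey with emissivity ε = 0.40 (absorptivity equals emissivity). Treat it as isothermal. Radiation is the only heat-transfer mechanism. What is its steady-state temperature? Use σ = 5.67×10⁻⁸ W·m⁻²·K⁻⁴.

At equilibrium, absorbed power = emitted power.
Absorbing cross-section = πr² = 5.811×10⁶ m²; emitting surface = 4πr² = 2.324×10⁷ m² (ratio 4).
εS·A_cross = εσ·A_surf·T⁴  ⇒  T⁴ = S/(4σ)   (ε cancels).
T⁴ = 674/(4·5.67×10⁻⁸) = 2.972×10⁹ K⁴.
T = (2.972×10⁹)^(1/4).

T ≈ 233 K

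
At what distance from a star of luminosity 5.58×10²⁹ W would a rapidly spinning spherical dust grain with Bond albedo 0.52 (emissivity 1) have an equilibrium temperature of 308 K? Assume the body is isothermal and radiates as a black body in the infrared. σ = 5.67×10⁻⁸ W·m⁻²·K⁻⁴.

d ≈ 3.23×10¹² m

For an isothermal black-emitting sphere, (1−a)S·πr² = σ·4πr²·T⁴ ⇒ S = 4σT⁴/(1−a).
S = 4·5.67×10⁻⁸·(308)⁴/0.480 = 4252 W/m².
Flux falls as S = L/(4πd²), so d = √(L/(4πS)) = √(5.58×10²⁹/(4π·4252)).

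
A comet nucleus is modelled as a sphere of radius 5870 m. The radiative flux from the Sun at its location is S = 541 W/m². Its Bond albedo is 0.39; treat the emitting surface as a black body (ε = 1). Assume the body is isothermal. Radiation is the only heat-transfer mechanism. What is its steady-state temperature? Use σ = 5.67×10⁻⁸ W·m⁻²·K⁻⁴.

T ≈ 195 K

At equilibrium, absorbed power = emitted power.
Absorbing cross-section = πr² = 1.082×10⁸ m²; emitting surface = 4πr² = 4.330×10⁸ m² (ratio 4).
(1−a)S·A_cross = εσ·A_surf·T⁴  ⇒  T⁴ = (1−a)S/(4σ).
T⁴ = 0.610·541/(4·5.67×10⁻⁸) = 1.455×10⁹ K⁴.
T = (1.455×10⁹)^(1/4).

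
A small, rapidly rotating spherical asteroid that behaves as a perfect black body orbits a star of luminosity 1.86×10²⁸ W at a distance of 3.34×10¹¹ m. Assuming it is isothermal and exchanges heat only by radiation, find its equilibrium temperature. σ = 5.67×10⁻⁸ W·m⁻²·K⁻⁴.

T ≈ 492 K

First find the stellar flux at distance d: S = L/(4πd²) = 1.86×10²⁸/(4π·(3.34×10¹¹)²) = 13270 W/m².
For an isothermal sphere, absorbed (1−a)S·πr² = emitted σ·4πr²·T⁴, so T⁴ = (1−a)S/(4σ).
T⁴ = 1.00·13270/(4·5.67×10⁻⁸) = 5.850×10¹⁰ K⁴.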